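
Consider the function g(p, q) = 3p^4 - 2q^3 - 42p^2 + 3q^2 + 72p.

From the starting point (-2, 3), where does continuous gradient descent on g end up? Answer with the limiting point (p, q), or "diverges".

diverges

g is separable, so gradient descent decouples: p follows -∂g/∂p, q follows -∂g/∂q.
∂g/∂p = 12(p - 2)(p - 1)(p + 3); at p=-2 this is 144, so p decreases.
∂g/∂q = -6q(q - 1); at q=3 this is -36, so q increases.
The q-coordinate has no critical point in that direction and runs off to infinity.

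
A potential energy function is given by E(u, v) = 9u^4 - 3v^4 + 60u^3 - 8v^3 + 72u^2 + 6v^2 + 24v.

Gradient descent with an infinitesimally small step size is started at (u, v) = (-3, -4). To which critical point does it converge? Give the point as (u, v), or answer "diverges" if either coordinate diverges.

E is separable, so gradient descent decouples: u follows -∂E/∂u, v follows -∂E/∂v.
∂E/∂u = 36u(u + 1)(u + 4); at u=-3 this is 216, so u decreases.
∂E/∂v = -12(v - 1)(v + 1)(v + 2); at v=-4 this is 360, so v decreases.
The v-coordinate has no critical point in that direction and runs off to infinity.

diverges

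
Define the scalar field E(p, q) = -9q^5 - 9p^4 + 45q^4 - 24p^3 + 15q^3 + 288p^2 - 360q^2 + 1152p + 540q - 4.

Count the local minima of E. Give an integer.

2

E separates as a function of p plus a function of q, so ∇E=0 decouples.
∂E/∂p = -36(p - 4)(p + 2)(p + 4) = 0 at p ∈ {-4, -2, 4}; ∂E/∂q = -45(q - 3)(q - 2)(q - 1)(q + 2) = 0 at q ∈ {-2, 1, 2, 3}.
The Hessian is diagonal: diag(E_pp, E_qq). Second derivatives: E_pp(-4)=-576, E_pp(-2)=432, E_pp(4)=-1728; E_qq(-2)=2700, E_qq(1)=-270, E_qq(2)=180, E_qq(3)=-450.
Local minima occur where both diagonal entries positive: (-2, -2), (-2, 2). Count: 2.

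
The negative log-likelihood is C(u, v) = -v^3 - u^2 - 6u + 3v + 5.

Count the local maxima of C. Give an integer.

C separates as a function of u plus a function of v, so ∇C=0 decouples.
∂C/∂u = -2(u + 3) = 0 at u ∈ {-3}; ∂C/∂v = -3(v - 1)(v + 1) = 0 at v ∈ {-1, 1}.
The Hessian is diagonal: diag(C_uu, C_vv). Second derivatives: C_uu(-3)=-2; C_vv(-1)=6, C_vv(1)=-6.
Local maxima occur where both diagonal entries negative: (-3, 1). Count: 1.

1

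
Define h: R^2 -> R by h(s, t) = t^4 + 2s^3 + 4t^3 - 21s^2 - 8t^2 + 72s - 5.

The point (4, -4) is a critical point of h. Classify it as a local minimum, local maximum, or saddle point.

local minimum

The mixed partial ∂²h/∂s∂t is 0, so the Hessian at any point is diag(h_ss, h_tt) = diag(6(2s - 7), 4(3t^2 + 6t - 4)).
At (4, -4): H = diag(6, 80).
Both eigenvalues are positive, so H is positive definite: a local minimum.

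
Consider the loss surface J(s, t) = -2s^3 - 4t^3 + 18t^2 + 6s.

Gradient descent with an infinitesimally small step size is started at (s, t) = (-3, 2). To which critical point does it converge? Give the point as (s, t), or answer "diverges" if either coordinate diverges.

J is separable, so gradient descent decouples: s follows -∂J/∂s, t follows -∂J/∂t.
∂J/∂s = -6(s - 1)(s + 1); at s=-3 this is -48, so s increases.
∂J/∂t = -12t(t - 3); at t=2 this is 24, so t decreases.
s converges to its nearest critical value -1 (a local min of the s-part); t converges to 0. The iterate converges to (-1, 0).

(-1, 0)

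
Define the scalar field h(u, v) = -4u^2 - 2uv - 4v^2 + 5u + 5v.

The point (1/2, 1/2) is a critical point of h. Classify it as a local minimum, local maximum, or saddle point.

local maximum

The Hessian of h is constant: H = [[-8, -2], [-2, -8]].
det(H) = (-8)·(-8) − (-2)² = 60.
det(H) > 0 and tr(H) = -16 < 0, so H is negative definite and the point is a local maximum.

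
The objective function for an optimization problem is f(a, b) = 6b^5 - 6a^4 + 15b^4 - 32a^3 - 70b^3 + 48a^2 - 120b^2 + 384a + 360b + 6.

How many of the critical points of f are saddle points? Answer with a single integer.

6

f separates as a function of a plus a function of b, so ∇f=0 decouples.
∂f/∂a = -24(a - 2)(a + 2)(a + 4) = 0 at a ∈ {-4, -2, 2}; ∂f/∂b = 30(b - 2)(b - 1)(b + 2)(b + 3) = 0 at b ∈ {-3, -2, 1, 2}.
The Hessian is diagonal: diag(f_aa, f_bb). Second derivatives: f_aa(-4)=-288, f_aa(-2)=192, f_aa(2)=-576; f_bb(-3)=-600, f_bb(-2)=360, f_bb(1)=-360, f_bb(2)=600.
Saddle points occur where the two diagonal entries have opposite signs: (-4, -2), (-4, 2), (-2, -3), (-2, 1), (2, -2), (2, 2). Count: 6.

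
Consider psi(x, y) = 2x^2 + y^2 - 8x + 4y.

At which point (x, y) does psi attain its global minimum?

(2, -2)

psi(x,y) separates as P(x) + Q(y), so its minimum is min P + min Q.
P'(x) = 4x - 8 vanishes at x ∈ {2}; Q'(y) = 2y + 4 vanishes at y ∈ {-2}.
Local minima of P (where P''>0): P(2)=-8. Local minima of Q: Q(-2)=-4.
So the global minimum of psi is P(2) + Q(-2) = -8 − 4 = -12, attained at (2, -2).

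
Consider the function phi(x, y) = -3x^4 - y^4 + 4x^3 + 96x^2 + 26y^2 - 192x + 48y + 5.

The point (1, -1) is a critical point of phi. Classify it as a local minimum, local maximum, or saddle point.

The mixed partial ∂²phi/∂x∂y is 0, so the Hessian at any point is diag(phi_xx, phi_yy) = diag(12(-3x^2 + 2x + 16), 4(-3y^2 + 13)).
At (1, -1): H = diag(180, 40).
Both eigenvalues are positive, so H is positive definite: a local minimum.

local minimum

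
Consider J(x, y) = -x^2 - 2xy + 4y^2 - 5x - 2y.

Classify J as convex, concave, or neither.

J is quadratic, so its Hessian is the constant matrix H = [[-2, -2], [-2, 8]].
det(H) = -20, tr(H) = 6.
det(H) < 0, so H is indefinite: neither convex nor concave.

neither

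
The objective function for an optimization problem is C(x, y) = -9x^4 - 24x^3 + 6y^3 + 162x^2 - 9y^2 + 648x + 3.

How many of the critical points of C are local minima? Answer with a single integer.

C separates as a function of x plus a function of y, so ∇C=0 decouples.
∂C/∂x = -36(x - 3)(x + 2)(x + 3) = 0 at x ∈ {-3, -2, 3}; ∂C/∂y = 18y(y - 1) = 0 at y ∈ {0, 1}.
The Hessian is diagonal: diag(C_xx, C_yy). Second derivatives: C_xx(-3)=-216, C_xx(-2)=180, C_xx(3)=-1080; C_yy(0)=-18, C_yy(1)=18.
Local minima occur where both diagonal entries positive: (-2, 1). Count: 1.

1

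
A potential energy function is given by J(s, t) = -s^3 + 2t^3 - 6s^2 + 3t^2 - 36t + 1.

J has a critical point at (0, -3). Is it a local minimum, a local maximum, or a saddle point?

The mixed partial ∂²J/∂s∂t is 0, so the Hessian at any point is diag(J_ss, J_tt) = diag(-6(s + 2), 6(2t + 1)).
At (0, -3): H = diag(-12, -30).
Both eigenvalues are negative, so H is negative definite: a local maximum.

local maximum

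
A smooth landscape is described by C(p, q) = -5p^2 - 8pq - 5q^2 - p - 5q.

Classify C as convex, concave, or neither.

concave

C is quadratic, so its Hessian is the constant matrix H = [[-10, -8], [-8, -10]].
det(H) = 36, tr(H) = -20.
det(H) > 0 and tr(H) < 0, so H is negative definite everywhere: concave.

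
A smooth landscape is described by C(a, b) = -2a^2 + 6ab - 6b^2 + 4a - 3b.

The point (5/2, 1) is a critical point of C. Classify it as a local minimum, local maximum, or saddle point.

The Hessian of C is constant: H = [[-4, 6], [6, -12]].
det(H) = (-4)·(-12) − 6² = 12.
det(H) > 0 and tr(H) = -16 < 0, so H is negative definite and the point is a local maximum.

local maximum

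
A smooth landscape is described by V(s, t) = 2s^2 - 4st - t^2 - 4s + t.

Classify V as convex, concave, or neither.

neither

V is quadratic, so its Hessian is the constant matrix H = [[4, -4], [-4, -2]].
det(H) = -24, tr(H) = 2.
det(H) < 0, so H is indefinite: neither convex nor concave.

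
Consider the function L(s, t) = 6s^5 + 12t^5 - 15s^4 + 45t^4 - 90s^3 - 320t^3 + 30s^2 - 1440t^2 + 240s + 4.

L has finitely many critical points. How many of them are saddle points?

8

L separates as a function of s plus a function of t, so ∇L=0 decouples.
∂L/∂s = 30(s - 4)(s - 1)(s + 1)(s + 2) = 0 at s ∈ {-2, -1, 1, 4}; ∂L/∂t = 60t(t - 4)(t + 3)(t + 4) = 0 at t ∈ {-4, -3, 0, 4}.
The Hessian is diagonal: diag(L_ss, L_tt). Second derivatives: L_ss(-2)=-540, L_ss(-1)=300, L_ss(1)=-540, L_ss(4)=2700; L_tt(-4)=-1920, L_tt(-3)=1260, L_tt(0)=-2880, L_tt(4)=13440.
Saddle points occur where the two diagonal entries have opposite signs: (-2, -3), (-2, 4), (-1, -4), (-1, 0), (1, -3), (1, 4), (4, -4), (4, 0). Count: 8.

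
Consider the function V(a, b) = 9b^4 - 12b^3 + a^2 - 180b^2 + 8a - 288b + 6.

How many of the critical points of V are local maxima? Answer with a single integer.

V separates as a function of a plus a function of b, so ∇V=0 decouples.
∂V/∂a = 2(a + 4) = 0 at a ∈ {-4}; ∂V/∂b = 36(b - 4)(b + 1)(b + 2) = 0 at b ∈ {-2, -1, 4}.
The Hessian is diagonal: diag(V_aa, V_bb). Second derivatives: V_aa(-4)=2; V_bb(-2)=216, V_bb(-1)=-180, V_bb(4)=1080.
Local maxima occur where both diagonal entries negative: none. Count: 0.

0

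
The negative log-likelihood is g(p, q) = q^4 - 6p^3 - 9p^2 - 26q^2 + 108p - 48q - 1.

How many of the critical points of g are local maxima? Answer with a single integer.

g separates as a function of p plus a function of q, so ∇g=0 decouples.
∂g/∂p = -18(p - 2)(p + 3) = 0 at p ∈ {-3, 2}; ∂g/∂q = 4(q - 4)(q + 1)(q + 3) = 0 at q ∈ {-3, -1, 4}.
The Hessian is diagonal: diag(g_pp, g_qq). Second derivatives: g_pp(-3)=90, g_pp(2)=-90; g_qq(-3)=56, g_qq(-1)=-40, g_qq(4)=140.
Local maxima occur where both diagonal entries negative: (2, -1). Count: 1.

1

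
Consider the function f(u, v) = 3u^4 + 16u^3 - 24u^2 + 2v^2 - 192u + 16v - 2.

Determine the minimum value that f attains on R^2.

-338

f(u,v) separates as P(u) + Q(v) − 2, so its minimum is min P + min Q − 2.
P'(u) = 12(u - 2)(u + 2)(u + 4) vanishes at u ∈ {-4, -2, 2}; Q'(v) = 4v + 16 vanishes at v ∈ {-4}.
Local minima of P (where P''>0): P(-4)=128, P(2)=-304. Local minima of Q: Q(-4)=-32.
So the global minimum of f is P(2) + Q(-4) − 2 = -304 − 32 − 2 = -338, attained at (2, -4).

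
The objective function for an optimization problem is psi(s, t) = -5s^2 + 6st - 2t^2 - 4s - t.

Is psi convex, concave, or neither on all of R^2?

concave

psi is quadratic, so its Hessian is the constant matrix H = [[-10, 6], [6, -4]].
det(H) = 4, tr(H) = -14.
det(H) > 0 and tr(H) < 0, so H is negative definite everywhere: concave.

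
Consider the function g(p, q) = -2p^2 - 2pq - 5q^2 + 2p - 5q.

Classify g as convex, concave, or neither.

concave

g is quadratic, so its Hessian is the constant matrix H = [[-4, -2], [-2, -10]].
det(H) = 36, tr(H) = -14.
det(H) > 0 and tr(H) < 0, so H is negative definite everywhere: concave.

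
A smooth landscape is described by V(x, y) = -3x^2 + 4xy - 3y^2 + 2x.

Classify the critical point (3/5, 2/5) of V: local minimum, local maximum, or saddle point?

local maximum

The Hessian of V is constant: H = [[-6, 4], [4, -6]].
det(H) = (-6)·(-6) − 4² = 20.
det(H) > 0 and tr(H) = -12 < 0, so H is negative definite and the point is a local maximum.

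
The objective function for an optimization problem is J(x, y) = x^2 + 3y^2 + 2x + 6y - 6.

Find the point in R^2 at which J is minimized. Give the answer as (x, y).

(-1, -1)

J(x,y) separates as P(x) + Q(y) − 6, so its minimum is min P + min Q − 6.
P'(x) = 2x + 2 vanishes at x ∈ {-1}; Q'(y) = 6y + 6 vanishes at y ∈ {-1}.
Local minima of P (where P''>0): P(-1)=-1. Local minima of Q: Q(-1)=-3.
So the global minimum of J is P(-1) + Q(-1) − 6 = -1 − 3 − 6 = -10, attained at (-1, -1).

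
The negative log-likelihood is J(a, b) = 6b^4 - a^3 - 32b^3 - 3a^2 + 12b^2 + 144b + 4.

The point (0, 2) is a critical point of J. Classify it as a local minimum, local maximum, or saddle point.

local maximum

The mixed partial ∂²J/∂a∂b is 0, so the Hessian at any point is diag(J_aa, J_bb) = diag(-6(a + 1), 24(3b^2 - 8b + 1)).
At (0, 2): H = diag(-6, -72).
Both eigenvalues are negative, so H is negative definite: a local maximum.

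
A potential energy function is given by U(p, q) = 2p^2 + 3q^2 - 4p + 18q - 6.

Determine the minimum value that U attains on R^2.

U(p,q) separates as A(p) + B(q) − 6, so its minimum is min A + min B − 6.
A'(p) = 4p - 4 vanishes at p ∈ {1}; B'(q) = 6q + 18 vanishes at q ∈ {-3}.
Local minima of A (where A''>0): A(1)=-2. Local minima of B: B(-3)=-27.
So the global minimum of U is A(1) + B(-3) − 6 = -2 − 27 − 6 = -35, attained at (1, -3).

-35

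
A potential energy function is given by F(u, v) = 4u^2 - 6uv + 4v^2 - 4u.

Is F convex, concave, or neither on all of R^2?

F is quadratic, so its Hessian is the constant matrix H = [[8, -6], [-6, 8]].
det(H) = 28, tr(H) = 16.
det(H) > 0 and tr(H) > 0, so H is positive definite everywhere: convex.

convex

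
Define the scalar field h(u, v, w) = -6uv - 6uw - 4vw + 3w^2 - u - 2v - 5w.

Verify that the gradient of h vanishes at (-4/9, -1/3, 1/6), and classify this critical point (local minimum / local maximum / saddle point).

∇h = (-6v - 6w - 1, -6u - 4w - 2, -6u - 4v + 6w - 5); substituting (-4/9, -1/3, 1/6) gives ∇h = (0, 0, 0), so (-4/9, -1/3, 1/6) is indeed a critical point.
The Hessian is constant: H = [[0, -6, -6], [-6, 0, -4], [-6, -4, 6]].
Leading principal minors: Δ₁ = 0, Δ₂ = -36, Δ₃ = -504.
The minors fit neither the all-positive nor the alternating-sign pattern, so H is indefinite: a saddle point.

saddle point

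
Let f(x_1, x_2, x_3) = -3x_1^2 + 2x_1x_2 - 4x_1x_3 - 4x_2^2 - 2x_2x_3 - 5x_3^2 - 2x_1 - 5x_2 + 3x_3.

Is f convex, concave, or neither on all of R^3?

f is quadratic, so its Hessian is the constant matrix H = [[-6, 2, -4], [2, -8, -2], [-4, -2, -10]].
Leading principal minors: -6, 44, -256.
Signs alternate −, +, − ⇒ H ≺ 0 ⇒ concave.

concave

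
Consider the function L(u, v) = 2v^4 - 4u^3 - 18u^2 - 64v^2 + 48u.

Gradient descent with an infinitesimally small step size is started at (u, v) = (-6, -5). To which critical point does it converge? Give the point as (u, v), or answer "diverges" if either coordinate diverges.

(-4, -4)

L is separable, so gradient descent decouples: u follows -∂L/∂u, v follows -∂L/∂v.
∂L/∂u = -12(u - 1)(u + 4); at u=-6 this is -168, so u increases.
∂L/∂v = 8v(v - 4)(v + 4); at v=-5 this is -360, so v increases.
u converges to its nearest critical value -4 (a local min of the u-part); v converges to -4. The iterate converges to (-4, -4).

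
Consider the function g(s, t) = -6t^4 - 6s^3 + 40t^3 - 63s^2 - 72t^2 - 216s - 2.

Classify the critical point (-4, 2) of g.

The mixed partial ∂²g/∂s∂t is 0, so the Hessian at any point is diag(g_ss, g_tt) = diag(-18(2s + 7), 24(-3t^2 + 10t - 6)).
At (-4, 2): H = diag(18, 48).
Both eigenvalues are positive, so H is positive definite: a local minimum.

local minimum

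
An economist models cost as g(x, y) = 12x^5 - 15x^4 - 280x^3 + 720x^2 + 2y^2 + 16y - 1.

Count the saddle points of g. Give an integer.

2

g separates as a function of x plus a function of y, so ∇g=0 decouples.
∂g/∂x = 60x(x - 3)(x - 2)(x + 4) = 0 at x ∈ {-4, 0, 2, 3}; ∂g/∂y = 4(y + 4) = 0 at y ∈ {-4}.
The Hessian is diagonal: diag(g_xx, g_yy). Second derivatives: g_xx(-4)=-10080, g_xx(0)=1440, g_xx(2)=-720, g_xx(3)=1260; g_yy(-4)=4.
Saddle points occur where the two diagonal entries have opposite signs: (-4, -4), (2, -4). Count: 2.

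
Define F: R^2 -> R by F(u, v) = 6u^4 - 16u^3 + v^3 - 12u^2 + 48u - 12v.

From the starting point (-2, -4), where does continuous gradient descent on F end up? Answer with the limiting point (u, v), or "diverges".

F is separable, so gradient descent decouples: u follows -∂F/∂u, v follows -∂F/∂v.
∂F/∂u = 24(u - 2)(u - 1)(u + 1); at u=-2 this is -288, so u increases.
∂F/∂v = 3(v - 2)(v + 2); at v=-4 this is 36, so v decreases.
The v-coordinate has no critical point in that direction and runs off to infinity.

diverges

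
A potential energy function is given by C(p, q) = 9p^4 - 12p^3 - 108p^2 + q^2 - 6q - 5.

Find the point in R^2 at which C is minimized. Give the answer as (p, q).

C(p,q) separates as A(p) + B(q) − 5, so its minimum is min A + min B − 5.
A'(p) = 36p(p - 3)(p + 2) vanishes at p ∈ {-2, 0, 3}; B'(q) = 2q - 6 vanishes at q ∈ {3}.
Local minima of A (where A''>0): A(-2)=-192, A(3)=-567. Local minima of B: B(3)=-9.
So the global minimum of C is A(3) + B(3) − 5 = -567 − 9 − 5 = -581, attained at (3, 3).

(3, 3)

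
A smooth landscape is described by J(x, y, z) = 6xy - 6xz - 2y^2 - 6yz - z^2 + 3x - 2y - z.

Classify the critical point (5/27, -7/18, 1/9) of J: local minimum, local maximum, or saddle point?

The Hessian is constant: H = [[0, 6, -6], [6, -4, -6], [-6, -6, -2]].
Leading principal minors: Δ₁ = 0, Δ₂ = -36, Δ₃ = 648.
The minors fit neither the all-positive nor the alternating-sign pattern, so H is indefinite: a saddle point.

saddle point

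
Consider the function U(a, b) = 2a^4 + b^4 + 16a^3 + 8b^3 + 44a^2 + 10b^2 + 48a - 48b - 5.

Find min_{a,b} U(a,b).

U(a,b) separates as P(a) + Q(b) − 5, so its minimum is min P + min Q − 5.
P'(a) = 8(a + 1)(a + 2)(a + 3) vanishes at a ∈ {-3, -2, -1}; Q'(b) = 4(b - 1)(b + 3)(b + 4) vanishes at b ∈ {-4, -3, 1}.
Local minima of P (where P''>0): P(-3)=-18, P(-1)=-18. Local minima of Q: Q(-4)=96, Q(1)=-29.
So the global minimum of U is P(-3) + Q(1) − 5 = -18 − 29 − 5 = -52, attained at (-3, 1).

-52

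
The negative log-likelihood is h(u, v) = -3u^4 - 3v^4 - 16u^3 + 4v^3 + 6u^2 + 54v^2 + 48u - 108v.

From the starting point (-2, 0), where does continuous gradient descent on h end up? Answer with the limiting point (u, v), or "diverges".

h is separable, so gradient descent decouples: u follows -∂h/∂u, v follows -∂h/∂v.
∂h/∂u = -12(u - 1)(u + 1)(u + 4); at u=-2 this is -72, so u increases.
∂h/∂v = -12(v - 3)(v - 1)(v + 3); at v=0 this is -108, so v increases.
u converges to its nearest critical value -1 (a local min of the u-part); v converges to 1. The iterate converges to (-1, 1).

(-1, 1)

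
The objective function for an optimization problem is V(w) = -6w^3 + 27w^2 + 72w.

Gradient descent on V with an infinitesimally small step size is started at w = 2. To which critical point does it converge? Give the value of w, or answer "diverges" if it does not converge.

-1

V'(w) = -18(w - 4)(w + 1), so V'(2) = 108.
Gradient descent moves in the -V' direction, i.e. w is decreasing.
The nearest critical point in that direction is w = -1, where V'' = 90 > 0 (a local minimum). The iterate converges there.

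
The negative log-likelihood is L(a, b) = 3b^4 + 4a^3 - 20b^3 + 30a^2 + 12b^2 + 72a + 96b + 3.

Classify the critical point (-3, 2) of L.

The mixed partial ∂²L/∂a∂b is 0, so the Hessian at any point is diag(L_aa, L_bb) = diag(12(2a + 5), 12(3b^2 - 10b + 2)).
At (-3, 2): H = diag(-12, -72).
Both eigenvalues are negative, so H is negative definite: a local maximum.

local maximum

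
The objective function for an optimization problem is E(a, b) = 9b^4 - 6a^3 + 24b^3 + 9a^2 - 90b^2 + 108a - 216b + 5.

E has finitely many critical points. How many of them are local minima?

2

E separates as a function of a plus a function of b, so ∇E=0 decouples.
∂E/∂a = -18(a - 3)(a + 2) = 0 at a ∈ {-2, 3}; ∂E/∂b = 36(b - 2)(b + 1)(b + 3) = 0 at b ∈ {-3, -1, 2}.
The Hessian is diagonal: diag(E_aa, E_bb). Second derivatives: E_aa(-2)=90, E_aa(3)=-90; E_bb(-3)=360, E_bb(-1)=-216, E_bb(2)=540.
Local minima occur where both diagonal entries positive: (-2, -3), (-2, 2). Count: 2.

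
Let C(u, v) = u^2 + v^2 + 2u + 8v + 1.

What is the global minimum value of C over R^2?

-16

C(u,v) separates as P(u) + Q(v) + 1, so its minimum is min P + min Q + 1.
P'(u) = 2u + 2 vanishes at u ∈ {-1}; Q'(v) = 2v + 8 vanishes at v ∈ {-4}.
Local minima of P (where P''>0): P(-1)=-1. Local minima of Q: Q(-4)=-16.
So the global minimum of C is P(-1) + Q(-4) + 1 = -1 − 16 + 1 = -16, attained at (-1, -4).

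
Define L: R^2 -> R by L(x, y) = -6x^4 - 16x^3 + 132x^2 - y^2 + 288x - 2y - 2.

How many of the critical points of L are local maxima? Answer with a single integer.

2

L separates as a function of x plus a function of y, so ∇L=0 decouples.
∂L/∂x = -24(x - 3)(x + 1)(x + 4) = 0 at x ∈ {-4, -1, 3}; ∂L/∂y = -2(y + 1) = 0 at y ∈ {-1}.
The Hessian is diagonal: diag(L_xx, L_yy). Second derivatives: L_xx(-4)=-504, L_xx(-1)=288, L_xx(3)=-672; L_yy(-1)=-2.
Local maxima occur where both diagonal entries negative: (-4, -1), (3, -1). Count: 2.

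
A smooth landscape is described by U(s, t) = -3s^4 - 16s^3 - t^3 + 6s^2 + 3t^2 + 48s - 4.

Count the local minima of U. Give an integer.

1

U separates as a function of s plus a function of t, so ∇U=0 decouples.
∂U/∂s = -12(s - 1)(s + 1)(s + 4) = 0 at s ∈ {-4, -1, 1}; ∂U/∂t = -3t(t - 2) = 0 at t ∈ {0, 2}.
The Hessian is diagonal: diag(U_ss, U_tt). Second derivatives: U_ss(-4)=-180, U_ss(-1)=72, U_ss(1)=-120; U_tt(0)=6, U_tt(2)=-6.
Local minima occur where both diagonal entries positive: (-1, 0). Count: 1.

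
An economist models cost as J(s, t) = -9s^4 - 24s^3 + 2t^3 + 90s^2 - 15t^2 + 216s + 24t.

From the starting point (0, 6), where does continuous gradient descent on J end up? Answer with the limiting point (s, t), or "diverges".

(-1, 4)

J is separable, so gradient descent decouples: s follows -∂J/∂s, t follows -∂J/∂t.
∂J/∂s = -36(s - 2)(s + 1)(s + 3); at s=0 this is 216, so s decreases.
∂J/∂t = 6(t - 4)(t - 1); at t=6 this is 60, so t decreases.
s converges to its nearest critical value -1 (a local min of the s-part); t converges to 4. The iterate converges to (-1, 4).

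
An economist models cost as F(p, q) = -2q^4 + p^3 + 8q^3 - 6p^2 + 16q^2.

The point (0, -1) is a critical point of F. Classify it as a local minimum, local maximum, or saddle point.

local maximum

The mixed partial ∂²F/∂p∂q is 0, so the Hessian at any point is diag(F_pp, F_qq) = diag(6(p - 2), 8(-3q^2 + 6q + 4)).
At (0, -1): H = diag(-12, -40).
Both eigenvalues are negative, so H is negative definite: a local maximum.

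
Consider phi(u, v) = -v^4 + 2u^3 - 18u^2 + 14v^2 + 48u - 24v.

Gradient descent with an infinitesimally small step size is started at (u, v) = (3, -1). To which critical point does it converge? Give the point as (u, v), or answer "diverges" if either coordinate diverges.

phi is separable, so gradient descent decouples: u follows -∂phi/∂u, v follows -∂phi/∂v.
∂phi/∂u = 6(u - 4)(u - 2); at u=3 this is -6, so u increases.
∂phi/∂v = -4(v - 2)(v - 1)(v + 3); at v=-1 this is -48, so v increases.
u converges to its nearest critical value 4 (a local min of the u-part); v converges to 1. The iterate converges to (4, 1).

(4, 1)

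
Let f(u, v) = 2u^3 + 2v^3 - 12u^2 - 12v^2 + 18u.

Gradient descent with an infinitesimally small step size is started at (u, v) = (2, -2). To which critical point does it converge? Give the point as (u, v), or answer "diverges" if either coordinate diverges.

f is separable, so gradient descent decouples: u follows -∂f/∂u, v follows -∂f/∂v.
∂f/∂u = 6(u - 3)(u - 1); at u=2 this is -6, so u increases.
∂f/∂v = 6v(v - 4); at v=-2 this is 72, so v decreases.
The v-coordinate has no critical point in that direction and runs off to infinity.

diverges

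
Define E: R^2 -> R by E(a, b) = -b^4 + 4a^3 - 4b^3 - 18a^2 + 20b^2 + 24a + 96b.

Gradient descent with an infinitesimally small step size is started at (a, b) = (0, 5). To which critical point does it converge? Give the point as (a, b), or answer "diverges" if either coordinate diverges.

diverges

E is separable, so gradient descent decouples: a follows -∂E/∂a, b follows -∂E/∂b.
∂E/∂a = 12(a - 2)(a - 1); at a=0 this is 24, so a decreases.
∂E/∂b = -4(b - 3)(b + 2)(b + 4); at b=5 this is -504, so b increases.
The a-coordinate has no critical point in that direction and runs off to infinity.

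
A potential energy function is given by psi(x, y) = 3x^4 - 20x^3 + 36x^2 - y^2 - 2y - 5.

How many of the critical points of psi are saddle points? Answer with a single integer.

2

psi separates as a function of x plus a function of y, so ∇psi=0 decouples.
∂psi/∂x = 12x(x - 3)(x - 2) = 0 at x ∈ {0, 2, 3}; ∂psi/∂y = -2(y + 1) = 0 at y ∈ {-1}.
The Hessian is diagonal: diag(psi_xx, psi_yy). Second derivatives: psi_xx(0)=72, psi_xx(2)=-24, psi_xx(3)=36; psi_yy(-1)=-2.
Saddle points occur where the two diagonal entries have opposite signs: (0, -1), (3, -1). Count: 2.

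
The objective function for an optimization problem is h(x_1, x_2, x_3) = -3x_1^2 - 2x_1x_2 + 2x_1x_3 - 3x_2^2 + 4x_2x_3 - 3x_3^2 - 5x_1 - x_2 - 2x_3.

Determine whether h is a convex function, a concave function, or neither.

concave

h is quadratic, so its Hessian is the constant matrix H = [[-6, -2, 2], [-2, -6, 4], [2, 4, -6]].
Leading principal minors: -6, 32, -104.
Signs alternate −, +, − ⇒ H ≺ 0 ⇒ concave.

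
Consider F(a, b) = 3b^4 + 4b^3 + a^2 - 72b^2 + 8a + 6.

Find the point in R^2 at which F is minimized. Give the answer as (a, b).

F(a,b) separates as P(a) + Q(b) + 6, so its minimum is min P + min Q + 6.
P'(a) = 2a + 8 vanishes at a ∈ {-4}; Q'(b) = 12b(b - 3)(b + 4) vanishes at b ∈ {-4, 0, 3}.
Local minima of P (where P''>0): P(-4)=-16. Local minima of Q: Q(-4)=-640, Q(3)=-297.
So the global minimum of F is P(-4) + Q(-4) + 6 = -16 − 640 + 6 = -650, attained at (-4, -4).

(-4, -4)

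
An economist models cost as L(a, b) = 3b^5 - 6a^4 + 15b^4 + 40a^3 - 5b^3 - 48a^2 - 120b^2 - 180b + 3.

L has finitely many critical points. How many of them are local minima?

2

L separates as a function of a plus a function of b, so ∇L=0 decouples.
∂L/∂a = -24a(a - 4)(a - 1) = 0 at a ∈ {0, 1, 4}; ∂L/∂b = 15(b - 2)(b + 1)(b + 2)(b + 3) = 0 at b ∈ {-3, -2, -1, 2}.
The Hessian is diagonal: diag(L_aa, L_bb). Second derivatives: L_aa(0)=-96, L_aa(1)=72, L_aa(4)=-288; L_bb(-3)=-150, L_bb(-2)=60, L_bb(-1)=-90, L_bb(2)=900.
Local minima occur where both diagonal entries positive: (1, -2), (1, 2). Count: 2.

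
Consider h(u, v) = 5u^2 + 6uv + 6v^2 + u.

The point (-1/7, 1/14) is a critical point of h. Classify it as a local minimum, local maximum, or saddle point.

local minimum

The Hessian of h is constant: H = [[10, 6], [6, 12]].
det(H) = 10·12 − 6² = 84.
det(H) > 0 and tr(H) = 22 > 0, so H is positive definite and the point is a local minimum.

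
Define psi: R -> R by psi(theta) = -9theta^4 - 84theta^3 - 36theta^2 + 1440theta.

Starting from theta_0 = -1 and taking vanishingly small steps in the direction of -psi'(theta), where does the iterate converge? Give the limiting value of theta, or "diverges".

-4

psi'(theta) = -36(theta - 2)(theta + 4)(theta + 5), so psi'(-1) = 1296.
Gradient descent moves in the -psi' direction, i.e. theta is decreasing.
The nearest critical point in that direction is theta = -4, where psi'' = 216 > 0 (a local minimum). The iterate converges there.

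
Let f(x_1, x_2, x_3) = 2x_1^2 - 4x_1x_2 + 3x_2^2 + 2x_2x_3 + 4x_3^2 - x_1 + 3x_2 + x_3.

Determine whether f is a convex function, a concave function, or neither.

convex

f is quadratic, so its Hessian is the constant matrix H = [[4, -4, 0], [-4, 6, 2], [0, 2, 8]].
Leading principal minors: 4, 8, 48.
All positive ⇒ H ≻ 0 ⇒ convex.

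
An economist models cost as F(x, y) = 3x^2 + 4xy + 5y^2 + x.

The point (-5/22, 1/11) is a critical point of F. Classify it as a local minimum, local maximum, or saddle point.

local minimum

The Hessian of F is constant: H = [[6, 4], [4, 10]].
det(H) = 6·10 − 4² = 44.
det(H) > 0 and tr(H) = 16 > 0, so H is positive definite and the point is a local minimum.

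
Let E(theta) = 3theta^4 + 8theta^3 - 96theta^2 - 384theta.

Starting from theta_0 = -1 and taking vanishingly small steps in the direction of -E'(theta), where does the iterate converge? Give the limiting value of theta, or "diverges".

4

E'(theta) = 12(theta - 4)(theta + 2)(theta + 4), so E'(-1) = -180.
Gradient descent moves in the -E' direction, i.e. theta is increasing.
The nearest critical point in that direction is theta = 4, where E'' = 576 > 0 (a local minimum). The iterate converges there.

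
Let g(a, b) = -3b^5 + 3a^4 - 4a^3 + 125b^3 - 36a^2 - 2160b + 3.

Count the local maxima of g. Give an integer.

2

g separates as a function of a plus a function of b, so ∇g=0 decouples.
∂g/∂a = 12a(a - 3)(a + 2) = 0 at a ∈ {-2, 0, 3}; ∂g/∂b = -15(b - 4)(b - 3)(b + 3)(b + 4) = 0 at b ∈ {-4, -3, 3, 4}.
The Hessian is diagonal: diag(g_aa, g_bb). Second derivatives: g_aa(-2)=120, g_aa(0)=-72, g_aa(3)=180; g_bb(-4)=840, g_bb(-3)=-630, g_bb(3)=630, g_bb(4)=-840.
Local maxima occur where both diagonal entries negative: (0, -3), (0, 4). Count: 2.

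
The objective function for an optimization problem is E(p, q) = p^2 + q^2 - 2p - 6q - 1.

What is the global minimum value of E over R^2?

-11

E(p,q) separates as A(p) + B(q) − 1, so its minimum is min A + min B − 1.
A'(p) = 2p - 2 vanishes at p ∈ {1}; B'(q) = 2q - 6 vanishes at q ∈ {3}.
Local minima of A (where A''>0): A(1)=-1. Local minima of B: B(3)=-9.
So the global minimum of E is A(1) + B(3) − 1 = -1 − 9 − 1 = -11, attained at (1, 3).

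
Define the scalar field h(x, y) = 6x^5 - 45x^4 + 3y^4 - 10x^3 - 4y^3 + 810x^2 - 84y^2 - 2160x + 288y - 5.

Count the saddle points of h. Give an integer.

6

h separates as a function of x plus a function of y, so ∇h=0 decouples.
∂h/∂x = 30(x - 4)(x - 3)(x - 2)(x + 3) = 0 at x ∈ {-3, 2, 3, 4}; ∂h/∂y = 12(y - 3)(y - 2)(y + 4) = 0 at y ∈ {-4, 2, 3}.
The Hessian is diagonal: diag(h_xx, h_yy). Second derivatives: h_xx(-3)=-6300, h_xx(2)=300, h_xx(3)=-180, h_xx(4)=420; h_yy(-4)=504, h_yy(2)=-72, h_yy(3)=84.
Saddle points occur where the two diagonal entries have opposite signs: (-3, -4), (-3, 3), (2, 2), (3, -4), (3, 3), (4, 2). Count: 6.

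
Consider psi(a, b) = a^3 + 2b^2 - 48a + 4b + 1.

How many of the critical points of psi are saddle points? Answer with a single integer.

psi separates as a function of a plus a function of b, so ∇psi=0 decouples.
∂psi/∂a = 3(a - 4)(a + 4) = 0 at a ∈ {-4, 4}; ∂psi/∂b = 4(b + 1) = 0 at b ∈ {-1}.
The Hessian is diagonal: diag(psi_aa, psi_bb). Second derivatives: psi_aa(-4)=-24, psi_aa(4)=24; psi_bb(-1)=4.
Saddle points occur where the two diagonal entries have opposite signs: (-4, -1). Count: 1.

1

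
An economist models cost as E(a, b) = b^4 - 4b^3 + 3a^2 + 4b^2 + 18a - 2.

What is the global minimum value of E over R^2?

E(a,b) separates as P(a) + Q(b) − 2, so its minimum is min P + min Q − 2.
P'(a) = 6a + 18 vanishes at a ∈ {-3}; Q'(b) = 4b(b - 2)(b - 1) vanishes at b ∈ {0, 1, 2}.
Local minima of P (where P''>0): P(-3)=-27. Local minima of Q: Q(0)=0, Q(2)=0.
So the global minimum of E is P(-3) + Q(0) − 2 = -27 + 0 − 2 = -29, attained at (-3, 0).

-29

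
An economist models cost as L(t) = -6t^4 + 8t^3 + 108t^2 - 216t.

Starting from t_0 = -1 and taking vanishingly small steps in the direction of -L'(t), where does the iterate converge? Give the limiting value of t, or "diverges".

L'(t) = -24(t - 3)(t - 1)(t + 3), so L'(-1) = -384.
Gradient descent moves in the -L' direction, i.e. t is increasing.
The nearest critical point in that direction is t = 1, where L'' = 192 > 0 (a local minimum). The iterate converges there.

1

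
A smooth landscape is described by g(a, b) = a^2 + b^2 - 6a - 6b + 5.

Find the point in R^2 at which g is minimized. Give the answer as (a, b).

(3, 3)

g(a,b) separates as P(a) + Q(b) + 5, so its minimum is min P + min Q + 5.
P'(a) = 2a - 6 vanishes at a ∈ {3}; Q'(b) = 2b - 6 vanishes at b ∈ {3}.
Local minima of P (where P''>0): P(3)=-9. Local minima of Q: Q(3)=-9.
So the global minimum of g is P(3) + Q(3) + 5 = -9 − 9 + 5 = -13, attained at (3, 3).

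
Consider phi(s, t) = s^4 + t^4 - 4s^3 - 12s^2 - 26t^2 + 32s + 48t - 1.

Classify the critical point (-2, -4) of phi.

The mixed partial ∂²phi/∂s∂t is 0, so the Hessian at any point is diag(phi_ss, phi_tt) = diag(12(s^2 - 2s - 2), 4(3t^2 - 13)).
At (-2, -4): H = diag(72, 140).
Both eigenvalues are positive, so H is positive definite: a local minimum.

local minimum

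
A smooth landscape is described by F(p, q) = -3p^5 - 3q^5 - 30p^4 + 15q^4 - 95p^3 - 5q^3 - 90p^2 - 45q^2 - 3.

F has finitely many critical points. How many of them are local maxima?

F separates as a function of p plus a function of q, so ∇F=0 decouples.
∂F/∂p = -15p(p + 1)(p + 3)(p + 4) = 0 at p ∈ {-4, -3, -1, 0}; ∂F/∂q = -15q(q - 3)(q - 2)(q + 1) = 0 at q ∈ {-1, 0, 2, 3}.
The Hessian is diagonal: diag(F_pp, F_qq). Second derivatives: F_pp(-4)=180, F_pp(-3)=-90, F_pp(-1)=90, F_pp(0)=-180; F_qq(-1)=180, F_qq(0)=-90, F_qq(2)=90, F_qq(3)=-180.
Local maxima occur where both diagonal entries negative: (-3, 0), (-3, 3), (0, 0), (0, 3). Count: 4.

4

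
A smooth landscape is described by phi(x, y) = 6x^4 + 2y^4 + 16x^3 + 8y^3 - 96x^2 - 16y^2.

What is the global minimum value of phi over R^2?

phi(x,y) separates as P(x) + Q(y), so its minimum is min P + min Q.
P'(x) = 24x(x - 2)(x + 4) vanishes at x ∈ {-4, 0, 2}; Q'(y) = 8y(y - 1)(y + 4) vanishes at y ∈ {-4, 0, 1}.
Local minima of P (where P''>0): P(-4)=-1024, P(2)=-160. Local minima of Q: Q(-4)=-256, Q(1)=-6.
So the global minimum of phi is P(-4) + Q(-4) = -1024 − 256 = -1280, attained at (-4, -4).

-1280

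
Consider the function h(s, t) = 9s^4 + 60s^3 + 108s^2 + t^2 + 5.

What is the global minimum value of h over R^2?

h(s,t) separates as P(s) + Q(t) + 5, so its minimum is min P + min Q + 5.
P'(s) = 36s(s + 2)(s + 3) vanishes at s ∈ {-3, -2, 0}; Q'(t) = 2t vanishes at t ∈ {0}.
Local minima of P (where P''>0): P(-3)=81, P(0)=0. Local minima of Q: Q(0)=0.
So the global minimum of h is P(0) + Q(0) + 5 = 0 + 0 + 5 = 5, attained at (0, 0).

5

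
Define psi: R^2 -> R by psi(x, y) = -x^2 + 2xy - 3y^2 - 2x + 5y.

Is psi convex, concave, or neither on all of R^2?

concave

psi is quadratic, so its Hessian is the constant matrix H = [[-2, 2], [2, -6]].
det(H) = 8, tr(H) = -8.
det(H) > 0 and tr(H) < 0, so H is negative definite everywhere: concave.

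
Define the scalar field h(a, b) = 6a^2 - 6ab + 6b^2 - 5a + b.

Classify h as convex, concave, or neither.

convex

h is quadratic, so its Hessian is the constant matrix H = [[12, -6], [-6, 12]].
det(H) = 108, tr(H) = 24.
det(H) > 0 and tr(H) > 0, so H is positive definite everywhere: convex.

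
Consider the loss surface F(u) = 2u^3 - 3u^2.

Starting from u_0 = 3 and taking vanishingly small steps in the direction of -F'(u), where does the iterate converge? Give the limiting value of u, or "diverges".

F'(u) = 6u(u - 1), so F'(3) = 36.
Gradient descent moves in the -F' direction, i.e. u is decreasing.
The nearest critical point in that direction is u = 1, where F'' = 6 > 0 (a local minimum). The iterate converges there.

1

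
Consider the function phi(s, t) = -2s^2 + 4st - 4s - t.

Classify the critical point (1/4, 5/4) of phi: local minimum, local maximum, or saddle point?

The Hessian of phi is constant: H = [[-4, 4], [4, 0]].
det(H) = (-4)·0 − 4² = -16.
Since det(H) < 0, H is indefinite and the critical point is a saddle point.

saddle point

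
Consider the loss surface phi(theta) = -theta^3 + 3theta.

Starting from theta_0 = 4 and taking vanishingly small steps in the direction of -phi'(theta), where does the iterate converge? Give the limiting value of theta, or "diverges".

phi'(theta) = -3(theta - 1)(theta + 1), so phi'(4) = -45.
Gradient descent moves in the -phi' direction, i.e. theta is increasing.
There is no critical point above theta=4, and phi' keeps the same sign, so the iterate runs off to +∞.

diverges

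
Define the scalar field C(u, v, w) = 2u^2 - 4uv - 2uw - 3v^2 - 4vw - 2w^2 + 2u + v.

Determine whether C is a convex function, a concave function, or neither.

neither

C is quadratic, so its Hessian is the constant matrix H = [[4, -4, -2], [-4, -6, -4], [-2, -4, -4]].
Leading principal minors: 4, -40, 56.
Neither pattern holds ⇒ H is indefinite ⇒ neither convex nor concave.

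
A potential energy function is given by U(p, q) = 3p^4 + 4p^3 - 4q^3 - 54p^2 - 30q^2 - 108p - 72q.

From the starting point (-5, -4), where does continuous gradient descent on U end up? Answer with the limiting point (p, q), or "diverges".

U is separable, so gradient descent decouples: p follows -∂U/∂p, q follows -∂U/∂q.
∂U/∂p = 12(p - 3)(p + 1)(p + 3); at p=-5 this is -768, so p increases.
∂U/∂q = -12(q + 2)(q + 3); at q=-4 this is -24, so q increases.
p converges to its nearest critical value -3 (a local min of the p-part); q converges to -3. The iterate converges to (-3, -3).

(-3, -3)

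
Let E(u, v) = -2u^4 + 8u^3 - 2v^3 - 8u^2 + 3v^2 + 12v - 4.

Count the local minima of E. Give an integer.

E separates as a function of u plus a function of v, so ∇E=0 decouples.
∂E/∂u = -8u(u - 2)(u - 1) = 0 at u ∈ {0, 1, 2}; ∂E/∂v = -6(v - 2)(v + 1) = 0 at v ∈ {-1, 2}.
The Hessian is diagonal: diag(E_uu, E_vv). Second derivatives: E_uu(0)=-16, E_uu(1)=8, E_uu(2)=-16; E_vv(-1)=18, E_vv(2)=-18.
Local minima occur where both diagonal entries positive: (1, -1). Count: 1.

1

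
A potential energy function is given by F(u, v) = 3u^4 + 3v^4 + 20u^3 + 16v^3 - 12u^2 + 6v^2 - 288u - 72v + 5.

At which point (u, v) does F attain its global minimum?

(2, 1)

F(u,v) separates as P(u) + Q(v) + 5, so its minimum is min P + min Q + 5.
P'(u) = 12(u - 2)(u + 3)(u + 4) vanishes at u ∈ {-4, -3, 2}; Q'(v) = 12(v - 1)(v + 2)(v + 3) vanishes at v ∈ {-3, -2, 1}.
Local minima of P (where P''>0): P(-4)=448, P(2)=-416. Local minima of Q: Q(-3)=81, Q(1)=-47.
So the global minimum of F is P(2) + Q(1) + 5 = -416 − 47 + 5 = -458, attained at (2, 1).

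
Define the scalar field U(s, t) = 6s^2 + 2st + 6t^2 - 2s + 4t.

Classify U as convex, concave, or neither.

U is quadratic, so its Hessian is the constant matrix H = [[12, 2], [2, 12]].
det(H) = 140, tr(H) = 24.
det(H) > 0 and tr(H) > 0, so H is positive definite everywhere: convex.

convex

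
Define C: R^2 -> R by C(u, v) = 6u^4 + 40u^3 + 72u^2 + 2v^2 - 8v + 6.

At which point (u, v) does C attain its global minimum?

(0, 2)

C(u,v) separates as P(u) + Q(v) + 6, so its minimum is min P + min Q + 6.
P'(u) = 24u(u + 2)(u + 3) vanishes at u ∈ {-3, -2, 0}; Q'(v) = 4v - 8 vanishes at v ∈ {2}.
Local minima of P (where P''>0): P(-3)=54, P(0)=0. Local minima of Q: Q(2)=-8.
So the global minimum of C is P(0) + Q(2) + 6 = 0 − 8 + 6 = -2, attained at (0, 2).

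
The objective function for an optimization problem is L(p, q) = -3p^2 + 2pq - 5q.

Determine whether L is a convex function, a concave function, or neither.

L is quadratic, so its Hessian is the constant matrix H = [[-6, 2], [2, 0]].
det(H) = -4, tr(H) = -6.
det(H) < 0, so H is indefinite: neither convex nor concave.

neither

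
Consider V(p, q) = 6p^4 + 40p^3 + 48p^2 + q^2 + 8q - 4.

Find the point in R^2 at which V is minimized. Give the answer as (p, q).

(-4, -4)

V(p,q) separates as A(p) + B(q) − 4, so its minimum is min A + min B − 4.
A'(p) = 24p(p + 1)(p + 4) vanishes at p ∈ {-4, -1, 0}; B'(q) = 2q + 8 vanishes at q ∈ {-4}.
Local minima of A (where A''>0): A(-4)=-256, A(0)=0. Local minima of B: B(-4)=-16.
So the global minimum of V is A(-4) + B(-4) − 4 = -256 − 16 − 4 = -276, attained at (-4, -4).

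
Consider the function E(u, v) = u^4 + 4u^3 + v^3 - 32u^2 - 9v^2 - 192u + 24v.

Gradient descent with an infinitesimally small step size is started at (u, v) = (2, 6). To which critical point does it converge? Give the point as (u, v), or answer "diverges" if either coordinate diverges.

(4, 4)

E is separable, so gradient descent decouples: u follows -∂E/∂u, v follows -∂E/∂v.
∂E/∂u = 4(u - 4)(u + 3)(u + 4); at u=2 this is -240, so u increases.
∂E/∂v = 3(v - 4)(v - 2); at v=6 this is 24, so v decreases.
u converges to its nearest critical value 4 (a local min of the u-part); v converges to 4. The iterate converges to (4, 4).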